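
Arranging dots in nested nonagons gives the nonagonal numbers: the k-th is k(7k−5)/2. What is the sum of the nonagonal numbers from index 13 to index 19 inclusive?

Σ i(7i−5)/2 = (7Σi² − 5Σi) / 2 over i = 13..19.
Σi = 190 − 78 = 112 and Σi² = 2470 − 650 = 1820.
(7·1820 − 5·112) / 2 = 12180/2 = 6090.

6090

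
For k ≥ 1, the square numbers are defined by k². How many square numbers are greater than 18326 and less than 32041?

43

The n-th square number is n².
Smallest index with value > 18326: n = 136 (giving 18496).
Largest index with value < 32041: n = 178 (giving 31684).
Indices 136 through 178: 43 terms.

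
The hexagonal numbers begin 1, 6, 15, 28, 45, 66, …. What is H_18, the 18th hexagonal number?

630

The 18th hexagonal number is n(2n−1) with n = 18.
18·(2·18 − 1) = 18·35 = 630.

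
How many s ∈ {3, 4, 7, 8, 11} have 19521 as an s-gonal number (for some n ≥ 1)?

s = 3: P(3, 197) = 19503 and P(3, 198) = 19701; 19521 is not s-gonal.
s = 4: P(4, 139) = 19321 and P(4, 140) = 19600; 19521 is not s-gonal.
s = 7: P(7, 88) = 19228 and P(7, 89) = 19669; 19521 is not s-gonal.
s = 8: P(8, 81) = 19521. ✓
s = 11: P(11, 66) = 19371 and P(11, 67) = 19966; 19521 is not s-gonal.
Hits: s ∈ {8} → 1.

1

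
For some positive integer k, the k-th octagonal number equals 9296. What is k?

Set n(3n−2) = 9296, giving 3n² − 2n − 9296 = 0.
So n = (2 + 334) / 6 = 336/6 = 56.

56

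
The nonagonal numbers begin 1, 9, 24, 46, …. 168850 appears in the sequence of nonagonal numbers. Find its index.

Set n(7n−5)/2 = 168850, giving 7n² − 5n − 337700 = 0.
So n = (5 + 3075) / 14 = 3080/14 = 220.
Check: 220·(7·220 − 5)/2 = 168850. ✓

220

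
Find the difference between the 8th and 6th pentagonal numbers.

41

8·(3·8 − 1)/2 = 92 and 6·(3·6 − 1)/2 = 51.
Difference: 92 − 51 = 41.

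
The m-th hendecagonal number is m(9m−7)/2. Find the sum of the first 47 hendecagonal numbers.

Σ i(9i−7)/2 = (9Σi² − 7Σi) / 2 over i = 1..47.
Σi = 1128 and Σi² = 35720.
(9·35720 − 7·1128) / 2 = 313584/2 = 156792.

156792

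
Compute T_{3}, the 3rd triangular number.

6

The 3rd triangular number is n(n+1)/2 with n = 3.
3·4/2 = 12/2 = 6.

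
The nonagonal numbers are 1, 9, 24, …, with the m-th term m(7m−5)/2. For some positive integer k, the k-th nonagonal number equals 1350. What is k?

20

Set n(7n−5)/2 = 1350, giving 7n² − 5n − 2700 = 0.
The discriminant is 25 + 56·1350 = 75625, and √75625 = 275.
So n = (5 + 275) / 14 = 280/14 = 20.
Check: 20·(7·20 − 5)/2 = 1350. ✓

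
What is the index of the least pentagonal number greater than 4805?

Solve n(3n−1)/2 > 4805 for integer n.
The largest n with value ≤ 4805 is 56 (since 4676 ≤ 4805 < 4845), so the first above is n = 57, value 4845.

57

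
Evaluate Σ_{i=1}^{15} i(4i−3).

4600

Σ i(4i−3) = 4Σi² − 3Σi over i = 1..15.
Σi = 120 and Σi² = 1240.
4·1240 − 3·120 = 4600.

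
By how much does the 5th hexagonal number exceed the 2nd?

5·(2·5 − 1) = 45 and 2·(2·2 − 1) = 6.
Difference: 45 − 6 = 39.

39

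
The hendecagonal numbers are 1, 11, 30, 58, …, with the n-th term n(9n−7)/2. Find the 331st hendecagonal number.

The 331st hendecagonal number is n(9n−7)/2 with n = 331.
331·(9·331 − 7)/2 = 331·2972/2 = 331·1486 = 491866.

491866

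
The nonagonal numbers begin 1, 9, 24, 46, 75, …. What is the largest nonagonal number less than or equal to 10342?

Solve n(7n−5)/2 ≤ 10342 for integer n.
n = 54 gives 10071 ≤ 10342, while n = 55 gives 10450 > 10342; so the answer is 10071.

10071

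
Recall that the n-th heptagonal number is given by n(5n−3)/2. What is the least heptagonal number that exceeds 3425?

Solve n(5n−3)/2 > 3425 for integer n.
The largest n with value ≤ 3425 is 37 (since 3367 ≤ 3425 < 3553), so the first above is n = 38, value 3553.

3553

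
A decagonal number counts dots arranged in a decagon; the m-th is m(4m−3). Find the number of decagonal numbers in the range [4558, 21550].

39

The n-th decagonal number is n(4n−3).
Smallest index with value ≥ 4558: n = 35 (giving 4795).
Largest index with value ≤ 21550: n = 73 (giving 21097).
Indices 35 through 73: 39 terms.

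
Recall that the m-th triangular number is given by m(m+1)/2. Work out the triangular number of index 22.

22·23/2 = 506/2 = 253.

253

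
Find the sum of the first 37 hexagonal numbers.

34447

Σ i(2i−1) = 2Σi² − Σi over i = 1..37.
Σi = 703 and Σi² = 17575.
2·17575 − 1·703 = 34447.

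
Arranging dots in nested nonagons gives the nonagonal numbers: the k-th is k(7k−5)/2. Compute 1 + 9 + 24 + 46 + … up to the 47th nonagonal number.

122200

Σ i(7i−5)/2 = (7Σi² − 5Σi) / 2 over i = 1..47.
Σi = 1128 and Σi² = 35720.
(7·35720 − 5·1128) / 2 = 244400/2 = 122200.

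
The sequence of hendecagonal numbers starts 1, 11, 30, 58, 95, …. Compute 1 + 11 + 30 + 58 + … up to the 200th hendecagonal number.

Σ i(9i−7)/2 = (9Σi² − 7Σi) / 2 over i = 1..200.
Σi = 20100 and Σi² = 2686700.
(9·2686700 − 7·20100) / 2 = 24039600/2 = 12019800.

12019800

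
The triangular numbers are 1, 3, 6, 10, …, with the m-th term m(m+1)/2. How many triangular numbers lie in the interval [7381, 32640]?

135

The n-th triangular number is n(n+1)/2.
Smallest index with value ≥ 7381: n = 121 (giving 7381).
Largest index with value ≤ 32640: n = 255 (giving 32640).
Indices 121 through 255: 135 terms.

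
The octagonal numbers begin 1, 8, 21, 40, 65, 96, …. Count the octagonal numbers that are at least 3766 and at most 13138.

31

The n-th octagonal number is n(3n−2).
Smallest index with value ≥ 3766: n = 36 (giving 3816).
Largest index with value ≤ 13138: n = 66 (giving 12936).
Indices 36 through 66: 31 terms.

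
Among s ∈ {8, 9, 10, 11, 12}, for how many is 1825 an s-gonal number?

s = 8: P(8, 25) = 1825. ✓
s = 9: P(9, 23) = 1794 and P(9, 24) = 1956; 1825 is not s-gonal.
s = 10: P(10, 21) = 1701 and P(10, 22) = 1870; 1825 is not s-gonal.
s = 11: P(11, 20) = 1730 and P(11, 21) = 1911; 1825 is not s-gonal.
s = 12: P(12, 19) = 1729 and P(12, 20) = 1920; 1825 is not s-gonal.
Hits: s ∈ {8} → 1.

1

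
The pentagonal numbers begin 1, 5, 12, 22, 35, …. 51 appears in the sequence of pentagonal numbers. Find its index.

6

Set n(3n−1)/2 = 51, giving 3n² − n − 102 = 0.
So n = (1 + 35) / 6 = 36/6 = 6.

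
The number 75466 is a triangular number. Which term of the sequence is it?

388

Set n(n+1)/2 = 75466, giving n² + n − 150932 = 0.
So n = (-1 + 777) / 2 = 776/2 = 388.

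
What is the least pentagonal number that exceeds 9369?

9560

Solve n(3n−1)/2 > 9369 for integer n.
The largest n with value ≤ 9369 is 79 (since 9322 ≤ 9369 < 9560), so the first above is n = 80, value 9560.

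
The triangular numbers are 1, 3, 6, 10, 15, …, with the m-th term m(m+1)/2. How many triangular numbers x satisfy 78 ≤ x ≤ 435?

The n-th triangular number is n(n+1)/2.
Smallest index with value ≥ 78: n = 12 (giving 78).
Largest index with value ≤ 435: n = 29 (giving 435).
Indices 12 through 29: 18 terms.

18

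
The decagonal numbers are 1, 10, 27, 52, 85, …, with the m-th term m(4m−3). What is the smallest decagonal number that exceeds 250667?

Solve n(4n−3) > 250667 for integer n.
The largest n with value ≤ 250667 is 250 (since 249250 ≤ 250667 < 251251), so the first above is n = 251, value 251251.

251251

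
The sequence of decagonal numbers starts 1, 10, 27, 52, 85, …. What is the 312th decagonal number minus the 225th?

312·(4·312 − 3) = 388440 and 225·(4·225 − 3) = 201825.
Difference: 388440 − 201825 = 186615.

186615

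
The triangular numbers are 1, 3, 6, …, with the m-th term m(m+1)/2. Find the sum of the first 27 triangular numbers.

Σ i(i+1)/2 = (Σi² + Σi) / 2 over i = 1..27.
Σi = 378 and Σi² = 6930.
(1·6930 + 1·378) / 2 = 7308/2 = 3654.

3654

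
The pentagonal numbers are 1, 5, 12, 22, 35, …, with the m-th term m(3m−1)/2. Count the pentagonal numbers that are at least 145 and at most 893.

The n-th pentagonal number is n(3n−1)/2.
Smallest index with value ≥ 145: n = 10 (giving 145).
Largest index with value ≤ 893: n = 24 (giving 852).
Indices 10 through 24: 15 terms.

15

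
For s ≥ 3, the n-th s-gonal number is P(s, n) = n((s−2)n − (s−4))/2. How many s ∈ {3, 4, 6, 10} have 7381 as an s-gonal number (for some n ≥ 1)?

s = 3: P(3, 121) = 7381. ✓
s = 4: P(4, 85) = 7225 and P(4, 86) = 7396; 7381 is not s-gonal.
s = 6: P(6, 61) = 7381. ✓
s = 10: P(10, 43) = 7267 and P(10, 44) = 7612; 7381 is not s-gonal.
Hits: s ∈ {3, 6} → 2.

2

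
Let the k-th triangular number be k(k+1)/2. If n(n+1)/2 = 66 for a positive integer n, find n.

Set n(n+1)/2 = 66, giving n² + n − 132 = 0.
The discriminant is 1 + 8·66 = 529, and √529 = 23.
So n = (-1 + 23) / 2 = 22/2 = 11.

11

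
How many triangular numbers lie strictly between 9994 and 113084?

The n-th triangular number is n(n+1)/2.
Smallest index with value > 9994: n = 141 (giving 10011).
Largest index with value < 113084: n = 475 (giving 113050).
Indices 141 through 475: 335 terms.

335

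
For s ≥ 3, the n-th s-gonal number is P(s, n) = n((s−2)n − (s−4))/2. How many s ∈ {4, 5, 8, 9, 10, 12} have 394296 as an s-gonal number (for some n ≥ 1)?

1

s = 4: P(4, 627) = 393129 and P(4, 628) = 394384; 394296 is not s-gonal.
s = 5: P(5, 512) = 392960 and P(5, 513) = 394497; 394296 is not s-gonal.
s = 8: P(8, 362) = 392408 and P(8, 363) = 394581; 394296 is not s-gonal.
s = 9: P(9, 336) = 394296. ✓
s = 10: P(10, 314) = 393442 and P(10, 315) = 395955; 394296 is not s-gonal.
s = 12: P(12, 281) = 393681 and P(12, 282) = 396492; 394296 is not s-gonal.
Hits: s ∈ {9} → 1.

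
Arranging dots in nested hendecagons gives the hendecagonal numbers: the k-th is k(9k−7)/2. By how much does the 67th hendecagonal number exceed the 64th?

67·(9·67 − 7)/2 = 19966 and 64·(9·64 − 7)/2 = 18208.
Difference: 19966 − 18208 = 1758.

1758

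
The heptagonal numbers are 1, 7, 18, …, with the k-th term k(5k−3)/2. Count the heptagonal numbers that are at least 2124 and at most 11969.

The n-th heptagonal number is n(5n−3)/2.
Smallest index with value ≥ 2124: n = 30 (giving 2205).
Largest index with value ≤ 11969: n = 69 (giving 11799).
Indices 30 through 69: 40 terms.

40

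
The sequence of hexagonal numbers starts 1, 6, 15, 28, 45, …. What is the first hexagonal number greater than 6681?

6903

Solve n(2n−1) > 6681 for integer n.
The largest n with value ≤ 6681 is 58 (since 6670 ≤ 6681 < 6903), so the first above is n = 59, value 6903.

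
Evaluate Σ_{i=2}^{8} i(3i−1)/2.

287

Σ i(3i−1)/2 = (3Σi² − Σi) / 2 over i = 2..8.
Σi = 36 − 1 = 35 and Σi² = 204 − 1 = 203.
(3·203 − 1·35) / 2 = 574/2 = 287.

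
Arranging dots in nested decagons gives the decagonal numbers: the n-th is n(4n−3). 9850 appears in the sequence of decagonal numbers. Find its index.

Set n(4n−3) = 9850, giving 4n² − 3n − 9850 = 0.
So n = (3 + 397) / 8 = 400/8 = 50.

50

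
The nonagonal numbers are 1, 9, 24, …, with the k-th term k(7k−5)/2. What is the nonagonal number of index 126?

The 126th nonagonal number is n(7n−5)/2 with n = 126.
126·(7·126 − 5)/2 = 126·877/2 = 55251.

55251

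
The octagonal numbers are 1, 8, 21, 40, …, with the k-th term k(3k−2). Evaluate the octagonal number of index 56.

56·(3·56 − 2) = 56·166 = 9296.

9296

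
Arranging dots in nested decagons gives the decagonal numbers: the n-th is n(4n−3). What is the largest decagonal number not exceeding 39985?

39700

Solve n(4n−3) ≤ 39985 for integer n.
n = 100 gives 39700 ≤ 39985, while n = 101 gives 40501 > 39985; so the answer is 39700.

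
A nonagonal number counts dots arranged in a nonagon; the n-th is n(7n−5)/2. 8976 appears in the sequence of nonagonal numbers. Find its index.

Set n(7n−5)/2 = 8976, giving 7n² − 5n − 17952 = 0.
So n = (5 + 709) / 14 = 714/14 = 51.

51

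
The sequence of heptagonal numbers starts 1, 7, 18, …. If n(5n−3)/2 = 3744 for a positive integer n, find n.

39

Set n(5n−3)/2 = 3744, giving 5n² − 3n − 7488 = 0.
The discriminant is 9 + 40·3744 = 149769, and √149769 = 387.
So n = (3 + 387) / 10 = 390/10 = 39.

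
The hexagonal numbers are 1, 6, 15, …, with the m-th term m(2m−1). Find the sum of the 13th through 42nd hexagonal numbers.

Σ i(2i−1) = 2Σi² − Σi over i = 13..42.
Σi = 903 − 78 = 825 and Σi² = 25585 − 650 = 24935.
2·24935 − 1·825 = 49045.

49045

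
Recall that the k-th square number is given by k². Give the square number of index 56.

3136

The 56th square number is n² with n = 56.
56² = 3136.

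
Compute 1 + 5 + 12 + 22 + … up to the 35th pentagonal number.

22050

Σ i(3i−1)/2 = (3Σi² − Σi) / 2 over i = 1..35.
Σi = 630 and Σi² = 14910.
(3·14910 − 1·630) / 2 = 44100/2 = 22050.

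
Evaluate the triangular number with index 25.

25·26/2 = 650/2 = 325.

325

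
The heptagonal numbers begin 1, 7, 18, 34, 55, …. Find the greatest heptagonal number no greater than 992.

Solve n(5n−3)/2 ≤ 992 for integer n.
n = 20 gives 970 ≤ 992, while n = 21 gives 1071 > 992; so the answer is 970.

970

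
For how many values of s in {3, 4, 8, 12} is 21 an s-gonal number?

s = 3: P(3, 6) = 21. ✓
s = 4: P(4, 4) = 16 and P(4, 5) = 25; 21 is not s-gonal.
s = 8: P(8, 3) = 21. ✓
s = 12: P(12, 2) = 12 and P(12, 3) = 33; 21 is not s-gonal.
Hits: s ∈ {3, 8} → 2.

2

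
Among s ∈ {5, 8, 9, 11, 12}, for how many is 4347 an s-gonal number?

1

s = 5: P(5, 54) = 4347. ✓
s = 8: P(8, 38) = 4256 and P(8, 39) = 4485; 4347 is not s-gonal.
s = 9: P(9, 35) = 4200 and P(9, 36) = 4446; 4347 is not s-gonal.
s = 11: P(11, 31) = 4216 and P(11, 32) = 4496; 4347 is not s-gonal.
s = 12: P(12, 29) = 4089 and P(12, 30) = 4380; 4347 is not s-gonal.
Hits: s ∈ {5} → 1.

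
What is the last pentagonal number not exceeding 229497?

Solve n(3n−1)/2 ≤ 229497 for integer n.
n = 391 gives 229126 ≤ 229497, while n = 392 gives 230300 > 229497; so the answer is 229126.

229126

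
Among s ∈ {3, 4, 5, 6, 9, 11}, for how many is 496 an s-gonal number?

s = 3: P(3, 31) = 496. ✓
s = 4: P(4, 22) = 484 and P(4, 23) = 529; 496 is not s-gonal.
s = 5: P(5, 18) = 477 and P(5, 19) = 532; 496 is not s-gonal.
s = 6: P(6, 16) = 496. ✓
s = 9: P(9, 12) = 474 and P(9, 13) = 559; 496 is not s-gonal.
s = 11: P(11, 10) = 415 and P(11, 11) = 506; 496 is not s-gonal.
Hits: s ∈ {3, 6} → 2.

2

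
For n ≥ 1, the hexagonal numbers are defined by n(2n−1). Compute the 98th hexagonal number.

19110

98·(2·98 − 1) = 98·195 = 19110.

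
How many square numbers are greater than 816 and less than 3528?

31

The n-th square number is n².
Smallest index with value > 816: n = 29 (giving 841).
Largest index with value < 3528: n = 59 (giving 3481).
Indices 29 through 59: 31 terms.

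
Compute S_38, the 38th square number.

1444

38² = 1444.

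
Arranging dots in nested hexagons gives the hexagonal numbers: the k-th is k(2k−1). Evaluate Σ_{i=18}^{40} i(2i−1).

40043

Σ i(2i−1) = 2Σi² − Σi over i = 18..40.
Σi = 820 − 153 = 667 and Σi² = 22140 − 1785 = 20355.
2·20355 − 1·667 = 40043.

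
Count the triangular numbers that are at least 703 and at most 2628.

The n-th triangular number is n(n+1)/2.
Smallest index with value ≥ 703: n = 37 (giving 703).
Largest index with value ≤ 2628: n = 72 (giving 2628).
Indices 37 through 72: 36 terms.

36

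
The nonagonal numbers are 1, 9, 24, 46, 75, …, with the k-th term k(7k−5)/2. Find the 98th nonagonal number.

33369

The 98th nonagonal number is n(7n−5)/2 with n = 98.
98·(7·98 − 5)/2 = 98·681/2 = 33369.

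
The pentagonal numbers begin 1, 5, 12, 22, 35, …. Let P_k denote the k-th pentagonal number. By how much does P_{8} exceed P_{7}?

22

Consecutive pentagonal numbers differ by 3n − 2: here 3·8 − 2 = 22.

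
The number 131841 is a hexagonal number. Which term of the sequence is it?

257

Set n(2n−1) = 131841, giving 2n² − n − 131841 = 0.
The discriminant is 1 + 8·131841 = 1054729, and √1054729 = 1027.
So n = (1 + 1027) / 4 = 1028/4 = 257.
Check: 257·(2·257 − 1) = 131841. ✓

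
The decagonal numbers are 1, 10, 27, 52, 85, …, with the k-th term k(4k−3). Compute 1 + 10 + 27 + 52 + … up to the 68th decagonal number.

Σ i(4i−3) = 4Σi² − 3Σi over i = 1..68.
Σi = 2346 and Σi² = 107134.
4·107134 − 3·2346 = 421498.

421498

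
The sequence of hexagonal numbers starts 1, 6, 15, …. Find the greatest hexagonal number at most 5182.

Solve n(2n−1) ≤ 5182 for integer n.
n = 51 gives 5151 ≤ 5182, while n = 52 gives 5356 > 5182; so the answer is 5151.

5151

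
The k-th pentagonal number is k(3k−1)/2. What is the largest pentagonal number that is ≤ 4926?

Solve n(3n−1)/2 ≤ 4926 for integer n.
n = 57 gives 4845 ≤ 4926, while n = 58 gives 5017 > 4926; so the answer is 4845.

4845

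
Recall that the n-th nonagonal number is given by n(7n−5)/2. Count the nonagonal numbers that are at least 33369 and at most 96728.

69

The n-th nonagonal number is n(7n−5)/2.
Smallest index with value ≥ 33369: n = 98 (giving 33369).
Largest index with value ≤ 96728: n = 166 (giving 96031).
Indices 98 through 166: 69 terms.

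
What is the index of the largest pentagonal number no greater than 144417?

310

Solve n(3n−1)/2 ≤ 144417 for integer n.
n = 310 gives 143995 ≤ 144417, while n = 311 gives 144926 > 144417; so the answer is index 310.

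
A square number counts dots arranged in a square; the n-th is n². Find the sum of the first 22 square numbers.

3795

Σ_{i=1}^{22} i² = 22·23·45/6 = 3795.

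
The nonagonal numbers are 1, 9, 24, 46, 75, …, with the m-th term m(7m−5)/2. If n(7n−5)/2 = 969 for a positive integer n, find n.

17

Set n(7n−5)/2 = 969, giving 7n² − 5n − 1938 = 0.
So n = (5 + 233) / 14 = 238/14 = 17.
Check: 17·(7·17 − 5)/2 = 969. ✓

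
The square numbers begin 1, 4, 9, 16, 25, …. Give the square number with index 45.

The 45th square number is n² with n = 45.
45² = 2025.

2025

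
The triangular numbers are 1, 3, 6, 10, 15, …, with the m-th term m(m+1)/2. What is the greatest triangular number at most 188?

171

Solve n(n+1)/2 ≤ 188 for integer n.
n = 18 gives 171 ≤ 188, while n = 19 gives 190 > 188; so the answer is 171.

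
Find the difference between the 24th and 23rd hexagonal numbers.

Consecutive hexagonal numbers differ by 4n − 3: here 4·24 − 3 = 93.

93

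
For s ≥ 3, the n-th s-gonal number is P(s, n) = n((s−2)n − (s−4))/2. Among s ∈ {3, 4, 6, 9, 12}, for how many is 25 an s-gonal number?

s = 3: P(3, 6) = 21 and P(3, 7) = 28; 25 is not s-gonal.
s = 4: P(4, 5) = 25. ✓
s = 6: P(6, 3) = 15 and P(6, 4) = 28; 25 is not s-gonal.
s = 9: P(9, 3) = 24 and P(9, 4) = 46; 25 is not s-gonal.
s = 12: P(12, 2) = 12 and P(12, 3) = 33; 25 is not s-gonal.
Hits: s ∈ {4} → 1.

1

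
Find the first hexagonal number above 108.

120

Solve n(2n−1) > 108 for integer n.
The largest n with value ≤ 108 is 7 (since 91 ≤ 108 < 120), so the first above is n = 8, value 120.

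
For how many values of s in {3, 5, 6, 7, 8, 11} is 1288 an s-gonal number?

1

s = 3: P(3, 50) = 1275 and P(3, 51) = 1326; 1288 is not s-gonal.
s = 5: P(5, 29) = 1247 and P(5, 30) = 1335; 1288 is not s-gonal.
s = 6: P(6, 25) = 1225 and P(6, 26) = 1326; 1288 is not s-gonal.
s = 7: P(7, 23) = 1288. ✓
s = 8: P(8, 21) = 1281 and P(8, 22) = 1408; 1288 is not s-gonal.
s = 11: P(11, 17) = 1241 and P(11, 18) = 1395; 1288 is not s-gonal.
Hits: s ∈ {7} → 1.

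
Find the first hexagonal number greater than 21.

Solve n(2n−1) > 21 for integer n.
The largest n with value ≤ 21 is 3 (since 15 ≤ 21 < 28), so the first above is n = 4, value 28.

28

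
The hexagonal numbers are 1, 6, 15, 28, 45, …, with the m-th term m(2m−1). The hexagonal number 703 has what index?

19

Set n(2n−1) = 703, giving 2n² − n − 703 = 0.
So n = (1 + 75) / 4 = 76/4 = 19.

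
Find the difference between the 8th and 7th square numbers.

15

n² − (n−1)² = 2n − 1, so 8² − 7² = 2·8 − 1 = 15.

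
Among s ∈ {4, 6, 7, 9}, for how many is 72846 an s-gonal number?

s = 4: P(4, 269) = 72361 and P(4, 270) = 72900; 72846 is not s-gonal.
s = 6: P(6, 191) = 72771 and P(6, 192) = 73536; 72846 is not s-gonal.
s = 7: P(7, 171) = 72846. ✓
s = 9: P(9, 144) = 72216 and P(9, 145) = 73225; 72846 is not s-gonal.
Hits: s ∈ {7} → 1.

1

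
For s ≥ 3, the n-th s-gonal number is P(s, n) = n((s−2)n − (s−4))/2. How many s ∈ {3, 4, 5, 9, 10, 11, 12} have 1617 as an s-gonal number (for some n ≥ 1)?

s = 3: P(3, 56) = 1596 and P(3, 57) = 1653; 1617 is not s-gonal.
s = 4: P(4, 40) = 1600 and P(4, 41) = 1681; 1617 is not s-gonal.
s = 5: P(5, 33) = 1617. ✓
s = 9: P(9, 21) = 1491 and P(9, 22) = 1639; 1617 is not s-gonal.
s = 10: P(10, 20) = 1540 and P(10, 21) = 1701; 1617 is not s-gonal.
s = 11: P(11, 19) = 1558 and P(11, 20) = 1730; 1617 is not s-gonal.
s = 12: P(12, 18) = 1548 and P(12, 19) = 1729; 1617 is not s-gonal.
Hits: s ∈ {5} → 1.

1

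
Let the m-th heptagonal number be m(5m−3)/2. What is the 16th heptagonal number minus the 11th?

330

16·(5·16 − 3)/2 = 616 and 11·(5·11 − 3)/2 = 286.
Difference: 616 − 286 = 330.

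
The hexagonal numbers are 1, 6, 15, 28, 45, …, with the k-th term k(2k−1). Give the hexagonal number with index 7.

The 7th hexagonal number is n(2n−1) with n = 7.
7·(2·7 − 1) = 7·13 = 91.

91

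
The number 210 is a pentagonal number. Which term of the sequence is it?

12

Set n(3n−1)/2 = 210, giving 3n² − n − 420 = 0.
The discriminant is 1 + 24·210 = 5041, and √5041 = 71.
So n = (1 + 71) / 6 = 72/6 = 12.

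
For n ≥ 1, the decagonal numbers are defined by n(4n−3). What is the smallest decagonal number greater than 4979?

Solve n(4n−3) > 4979 for integer n.
The largest n with value ≤ 4979 is 35 (since 4795 ≤ 4979 < 5076), so the first above is n = 36, value 5076.

5076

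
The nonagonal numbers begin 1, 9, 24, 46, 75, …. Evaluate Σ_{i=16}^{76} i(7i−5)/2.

Σ i(7i−5)/2 = (7Σi² − 5Σi) / 2 over i = 16..76.
Σi = 2926 − 120 = 2806 and Σi² = 149226 − 1240 = 147986.
(7·147986 − 5·2806) / 2 = 1021872/2 = 510936.

510936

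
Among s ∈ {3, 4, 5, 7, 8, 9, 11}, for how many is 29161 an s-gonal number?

1

s = 3: P(3, 241) = 29161. ✓
s = 4: P(4, 170) = 28900 and P(4, 171) = 29241; 29161 is not s-gonal.
s = 5: P(5, 139) = 28912 and P(5, 140) = 29330; 29161 is not s-gonal.
s = 7: P(7, 108) = 28998 and P(7, 109) = 29539; 29161 is not s-gonal.
s = 8: P(8, 98) = 28616 and P(8, 99) = 29205; 29161 is not s-gonal.
s = 9: P(9, 91) = 28756 and P(9, 92) = 29394; 29161 is not s-gonal.
s = 11: P(11, 80) = 28520 and P(11, 81) = 29241; 29161 is not s-gonal.
Hits: s ∈ {3} → 1.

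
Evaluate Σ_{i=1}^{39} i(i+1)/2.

Σ i(i+1)/2 = (Σi² + Σi) / 2 over i = 1..39.
Σi = 780 and Σi² = 20540.
(1·20540 + 1·780) / 2 = 21320/2 = 10660.

10660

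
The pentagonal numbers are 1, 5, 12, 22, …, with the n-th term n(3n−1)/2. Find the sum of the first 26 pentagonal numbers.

9126

Σ i(3i−1)/2 = (3Σi² − Σi) / 2 over i = 1..26.
Σi = 351 and Σi² = 6201.
(3·6201 − 1·351) / 2 = 18252/2 = 9126.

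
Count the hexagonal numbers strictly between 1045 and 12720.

56

The n-th hexagonal number is n(2n−1).
Smallest index with value > 1045: n = 24 (giving 1128).
Largest index with value < 12720: n = 79 (giving 12403).
Indices 24 through 79: 56 terms.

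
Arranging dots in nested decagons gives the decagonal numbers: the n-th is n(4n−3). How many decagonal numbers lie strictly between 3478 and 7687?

15

The n-th decagonal number is n(4n−3).
Smallest index with value > 3478: n = 30 (giving 3510).
Largest index with value < 7687: n = 44 (giving 7612).
Indices 30 through 44: 15 terms.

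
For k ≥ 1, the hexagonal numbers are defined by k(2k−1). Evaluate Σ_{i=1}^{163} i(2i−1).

Σ i(2i−1) = 2Σi² − Σi over i = 1..163.
Σi = 13366 and Σi² = 1456894.
2·1456894 − 1·13366 = 2900422.

2900422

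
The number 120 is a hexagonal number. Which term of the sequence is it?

8

Set n(2n−1) = 120, giving 2n² − n − 120 = 0.
The discriminant is 1 + 8·120 = 961, and √961 = 31.
So n = (1 + 31) / 4 = 32/4 = 8.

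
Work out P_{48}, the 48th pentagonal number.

The 48th pentagonal number is n(3n−1)/2 with n = 48.
48·(3·48 − 1)/2 = 48·143/2 = 3432.

3432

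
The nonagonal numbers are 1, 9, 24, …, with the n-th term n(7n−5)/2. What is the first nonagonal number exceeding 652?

Solve n(7n−5)/2 > 652 for integer n.
The largest n with value ≤ 652 is 14 (since 651 ≤ 652 < 750), so the first above is n = 15, value 750.

750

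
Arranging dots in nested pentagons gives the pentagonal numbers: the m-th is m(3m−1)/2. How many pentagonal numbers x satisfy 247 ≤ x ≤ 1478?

19

The n-th pentagonal number is n(3n−1)/2.
Smallest index with value ≥ 247: n = 13 (giving 247).
Largest index with value ≤ 1478: n = 31 (giving 1426).
Indices 13 through 31: 19 terms.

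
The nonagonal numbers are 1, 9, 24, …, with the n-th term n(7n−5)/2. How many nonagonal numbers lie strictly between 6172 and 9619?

10

The n-th nonagonal number is n(7n−5)/2.
Smallest index with value > 6172: n = 43 (giving 6364).
Largest index with value < 9619: n = 52 (giving 9334).
Indices 43 through 52: 10 terms.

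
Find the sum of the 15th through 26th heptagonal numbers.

12596

Σ i(5i−3)/2 = (5Σi² − 3Σi) / 2 over i = 15..26.
Σi = 351 − 105 = 246 and Σi² = 6201 − 1015 = 5186.
(5·5186 − 3·246) / 2 = 25192/2 = 12596.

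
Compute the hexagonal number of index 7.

The 7th hexagonal number is n(2n−1) with n = 7.
7·(2·7 − 1) = 7·13 = 91.

91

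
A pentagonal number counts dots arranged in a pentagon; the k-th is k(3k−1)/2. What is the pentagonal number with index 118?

20827

The 118th pentagonal number is n(3n−1)/2 with n = 118.
118·(3·118 − 1)/2 = 118·353/2 = 20827.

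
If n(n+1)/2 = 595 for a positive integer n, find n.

Set n(n+1)/2 = 595, giving n² + n − 1190 = 0.
The discriminant is 1 + 8·595 = 4761, and √4761 = 69.
So n = (-1 + 69) / 2 = 68/2 = 34.

34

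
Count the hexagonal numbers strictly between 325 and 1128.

The n-th hexagonal number is n(2n−1).
Smallest index with value > 325: n = 14 (giving 378).
Largest index with value < 1128: n = 23 (giving 1035).
Indices 14 through 23: 10 terms.

10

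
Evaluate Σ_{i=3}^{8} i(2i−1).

365

Σ i(2i−1) = 2Σi² − Σi over i = 3..8.
Σi = 36 − 3 = 33 and Σi² = 204 − 5 = 199.
2·199 − 1·33 = 365.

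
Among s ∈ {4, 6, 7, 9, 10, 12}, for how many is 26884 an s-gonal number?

2

s = 4: P(4, 163) = 26569 and P(4, 164) = 26896; 26884 is not s-gonal.
s = 6: P(6, 116) = 26796 and P(6, 117) = 27261; 26884 is not s-gonal.
s = 7: P(7, 104) = 26884. ✓
s = 9: P(9, 88) = 26884. ✓
s = 10: P(10, 82) = 26650 and P(10, 83) = 27307; 26884 is not s-gonal.
s = 12: P(12, 73) = 26353 and P(12, 74) = 27084; 26884 is not s-gonal.
Hits: s ∈ {7, 9} → 2.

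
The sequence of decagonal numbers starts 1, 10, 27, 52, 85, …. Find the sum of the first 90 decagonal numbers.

975975

Σ i(4i−3) = 4Σi² − 3Σi over i = 1..90.
Σi = 4095 and Σi² = 247065.
4·247065 − 3·4095 = 975975.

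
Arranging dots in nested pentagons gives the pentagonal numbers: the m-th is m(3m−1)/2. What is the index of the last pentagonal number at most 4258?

53

Solve n(3n−1)/2 ≤ 4258 for integer n.
n = 53 gives 4187 ≤ 4258, while n = 54 gives 4347 > 4258; so the answer is index 53.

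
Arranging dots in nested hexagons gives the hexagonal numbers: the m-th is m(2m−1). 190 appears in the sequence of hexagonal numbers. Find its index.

Set n(2n−1) = 190, giving 2n² − n − 190 = 0.
So n = (1 + 39) / 4 = 40/4 = 10.
Check: 10·(2·10 − 1) = 190. ✓

10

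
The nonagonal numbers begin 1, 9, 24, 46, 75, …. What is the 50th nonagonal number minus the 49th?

344

Consecutive nonagonal numbers differ by 7n − 6: here 7·50 − 6 = 344.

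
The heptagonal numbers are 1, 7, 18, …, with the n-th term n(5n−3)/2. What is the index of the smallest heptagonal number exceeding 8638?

Solve n(5n−3)/2 > 8638 for integer n.
The largest n with value ≤ 8638 is 59 (since 8614 ≤ 8638 < 8910), so the first above is n = 60, value 8910.

60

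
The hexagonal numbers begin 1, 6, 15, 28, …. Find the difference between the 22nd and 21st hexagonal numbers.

Consecutive hexagonal numbers differ by 4n − 3: here 4·22 − 3 = 85.

85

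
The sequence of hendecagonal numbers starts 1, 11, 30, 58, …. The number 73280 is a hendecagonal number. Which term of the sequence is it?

128

Set n(9n−7)/2 = 73280, giving 9n² − 7n − 146560 = 0.
The discriminant is 49 + 72·73280 = 5276209, and √5276209 = 2297.
So n = (7 + 2297) / 18 = 2304/18 = 128.
Check: 128·(9·128 − 7)/2 = 73280. ✓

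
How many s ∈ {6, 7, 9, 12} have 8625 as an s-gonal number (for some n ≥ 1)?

1

s = 6: P(6, 65) = 8385 and P(6, 66) = 8646; 8625 is not s-gonal.
s = 7: P(7, 59) = 8614 and P(7, 60) = 8910; 8625 is not s-gonal.
s = 9: P(9, 50) = 8625. ✓
s = 12: P(12, 41) = 8241 and P(12, 42) = 8652; 8625 is not s-gonal.
Hits: s ∈ {9} → 1.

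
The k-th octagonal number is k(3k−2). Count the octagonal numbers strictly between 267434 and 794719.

The n-th octagonal number is n(3n−2).
Smallest index with value > 267434: n = 299 (giving 267605).
Largest index with value < 794719: n = 515 (giving 794645).
Indices 299 through 515: 217 terms.

217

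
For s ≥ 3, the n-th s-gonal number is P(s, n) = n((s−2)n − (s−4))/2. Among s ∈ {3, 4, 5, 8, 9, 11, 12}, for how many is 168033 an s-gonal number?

s = 3: P(3, 579) = 167910 and P(3, 580) = 168490; 168033 is not s-gonal.
s = 4: P(4, 409) = 167281 and P(4, 410) = 168100; 168033 is not s-gonal.
s = 5: P(5, 334) = 167167 and P(5, 335) = 168170; 168033 is not s-gonal.
s = 8: P(8, 237) = 168033. ✓
s = 9: P(9, 219) = 167316 and P(9, 220) = 168850; 168033 is not s-gonal.
s = 11: P(11, 193) = 166945 and P(11, 194) = 168683; 168033 is not s-gonal.
s = 12: P(12, 183) = 166713 and P(12, 184) = 168544; 168033 is not s-gonal.
Hits: s ∈ {8} → 1.

1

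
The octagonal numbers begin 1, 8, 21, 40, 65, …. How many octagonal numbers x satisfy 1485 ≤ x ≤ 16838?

53

The n-th octagonal number is n(3n−2).
Smallest index with value ≥ 1485: n = 23 (giving 1541).
Largest index with value ≤ 16838: n = 75 (giving 16725).
Indices 23 through 75: 53 terms.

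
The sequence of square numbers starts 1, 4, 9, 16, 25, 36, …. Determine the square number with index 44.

The 44th square number is n² with n = 44.
44² = 1936.

1936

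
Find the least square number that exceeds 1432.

1444

Solve n² > 1432 for integer n.
The largest n with value ≤ 1432 is 37 (since 1369 ≤ 1432 < 1444), so the first above is n = 38, value 1444.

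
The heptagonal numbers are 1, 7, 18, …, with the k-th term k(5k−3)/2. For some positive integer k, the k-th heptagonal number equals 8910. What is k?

60

Set n(5n−3)/2 = 8910, giving 5n² − 3n − 17820 = 0.
So n = (3 + 597) / 10 = 600/10 = 60.
Check: 60·(5·60 − 3)/2 = 8910. ✓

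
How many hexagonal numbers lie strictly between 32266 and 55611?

The n-th hexagonal number is n(2n−1).
Smallest index with value > 32266: n = 128 (giving 32640).
Largest index with value < 55611: n = 166 (giving 54946).
Indices 128 through 166: 39 terms.

39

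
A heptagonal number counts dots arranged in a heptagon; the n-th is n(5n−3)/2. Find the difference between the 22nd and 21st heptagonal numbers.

Consecutive heptagonal numbers differ by 5n − 4: here 5·22 − 4 = 106.

106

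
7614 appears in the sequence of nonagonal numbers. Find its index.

47

Set n(7n−5)/2 = 7614, giving 7n² − 5n − 15228 = 0.
So n = (5 + 653) / 14 = 658/14 = 47.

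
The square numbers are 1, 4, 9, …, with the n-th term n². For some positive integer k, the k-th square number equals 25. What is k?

5

We need n² = 25, so n = √25 = 5.
Check: 5² = 25. ✓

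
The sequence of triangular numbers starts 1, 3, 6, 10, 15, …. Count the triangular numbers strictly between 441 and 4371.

The n-th triangular number is n(n+1)/2.
Smallest index with value > 441: n = 30 (giving 465).
Largest index with value < 4371: n = 92 (giving 4278).
Indices 30 through 92: 63 terms.

63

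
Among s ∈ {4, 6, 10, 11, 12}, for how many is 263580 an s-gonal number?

1

s = 4: P(4, 513) = 263169 and P(4, 514) = 264196; 263580 is not s-gonal.
s = 6: P(6, 363) = 263175 and P(6, 364) = 264628; 263580 is not s-gonal.
s = 10: P(10, 257) = 263425 and P(10, 258) = 265482; 263580 is not s-gonal.
s = 11: P(11, 242) = 262691 and P(11, 243) = 264870; 263580 is not s-gonal.
s = 12: P(12, 230) = 263580. ✓
Hits: s ∈ {12} → 1.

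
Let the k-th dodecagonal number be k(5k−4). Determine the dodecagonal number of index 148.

108928

The 148th dodecagonal number is n(5n−4) with n = 148.
148·(5·148 − 4) = 148·736 = 108928.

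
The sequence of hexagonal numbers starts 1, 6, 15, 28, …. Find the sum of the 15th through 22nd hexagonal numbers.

5412

Σ i(2i−1) = 2Σi² − Σi over i = 15..22.
Σi = 253 − 105 = 148 and Σi² = 3795 − 1015 = 2780.
2·2780 − 1·148 = 5412.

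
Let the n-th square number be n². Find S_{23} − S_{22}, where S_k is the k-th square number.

n² − (n−1)² = 2n − 1, so 23² − 22² = 2·23 − 1 = 45.

45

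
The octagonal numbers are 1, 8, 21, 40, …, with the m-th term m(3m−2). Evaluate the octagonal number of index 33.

3201

The 33rd octagonal number is n(3n−2) with n = 33.
33·(3·33 − 2) = 33·97 = 3201.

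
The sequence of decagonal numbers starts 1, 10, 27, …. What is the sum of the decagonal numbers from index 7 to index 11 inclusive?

1525

Σ i(4i−3) = 4Σi² − 3Σi over i = 7..11.
Σi = 66 − 21 = 45 and Σi² = 506 − 91 = 415.
4·415 − 3·45 = 1525.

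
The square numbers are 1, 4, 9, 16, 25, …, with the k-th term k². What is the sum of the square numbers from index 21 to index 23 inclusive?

1454

Σ_{i=21}^{23} i² = 4324 − 2870 = 1454.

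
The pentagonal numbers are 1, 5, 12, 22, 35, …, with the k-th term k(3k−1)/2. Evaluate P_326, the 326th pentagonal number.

159251

326·(3·326 − 1)/2 = 326·977/2 = 159251.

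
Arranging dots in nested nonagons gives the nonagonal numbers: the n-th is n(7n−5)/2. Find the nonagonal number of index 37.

The 37th nonagonal number is n(7n−5)/2 with n = 37.
37·(7·37 − 5)/2 = 37·254/2 = 37·127 = 4699.

4699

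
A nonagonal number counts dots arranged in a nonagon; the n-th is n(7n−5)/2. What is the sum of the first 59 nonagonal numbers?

241310

Σ i(7i−5)/2 = (7Σi² − 5Σi) / 2 over i = 1..59.
Σi = 1770 and Σi² = 70210.
(7·70210 − 5·1770) / 2 = 482620/2 = 241310.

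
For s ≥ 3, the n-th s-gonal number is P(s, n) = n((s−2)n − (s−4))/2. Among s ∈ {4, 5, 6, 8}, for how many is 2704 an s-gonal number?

1

s = 4: P(4, 52) = 2704. ✓
s = 5: P(5, 42) = 2625 and P(5, 43) = 2752; 2704 is not s-gonal.
s = 6: P(6, 37) = 2701 and P(6, 38) = 2850; 2704 is not s-gonal.
s = 8: P(8, 30) = 2640 and P(8, 31) = 2821; 2704 is not s-gonal.
Hits: s ∈ {4} → 1.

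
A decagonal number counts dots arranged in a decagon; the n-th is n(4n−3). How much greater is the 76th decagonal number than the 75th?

601

Consecutive decagonal numbers differ by 8n − 7: here 8·76 − 7 = 601.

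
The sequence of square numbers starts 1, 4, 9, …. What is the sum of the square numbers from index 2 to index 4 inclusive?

29

Σ_{i=2}^{4} i² = 30 − 1 = 29.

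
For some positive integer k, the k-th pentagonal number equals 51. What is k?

6

Set n(3n−1)/2 = 51, giving 3n² − n − 102 = 0.
The discriminant is 1 + 24·51 = 1225, and √1225 = 35.
So n = (1 + 35) / 6 = 36/6 = 6.
Check: 6·(3·6 − 1)/2 = 51. ✓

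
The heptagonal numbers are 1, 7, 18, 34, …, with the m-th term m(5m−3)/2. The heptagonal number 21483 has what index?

93

Set n(5n−3)/2 = 21483, giving 5n² − 3n − 42966 = 0.
The discriminant is 9 + 40·21483 = 859329, and √859329 = 927.
So n = (3 + 927) / 10 = 930/10 = 93.
Check: 93·(5·93 − 3)/2 = 21483. ✓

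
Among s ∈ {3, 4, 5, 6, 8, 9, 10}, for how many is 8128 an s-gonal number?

2

s = 3: P(3, 127) = 8128. ✓
s = 4: P(4, 90) = 8100 and P(4, 91) = 8281; 8128 is not s-gonal.
s = 5: P(5, 73) = 7957 and P(5, 74) = 8177; 8128 is not s-gonal.
s = 6: P(6, 64) = 8128. ✓
s = 8: P(8, 52) = 8008 and P(8, 53) = 8321; 8128 is not s-gonal.
s = 9: P(9, 48) = 7944 and P(9, 49) = 8281; 8128 is not s-gonal.
s = 10: P(10, 45) = 7965 and P(10, 46) = 8326; 8128 is not s-gonal.
Hits: s ∈ {3, 6} → 2.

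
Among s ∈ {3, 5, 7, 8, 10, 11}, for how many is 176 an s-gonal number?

s = 3: P(3, 18) = 171 and P(3, 19) = 190; 176 is not s-gonal.
s = 5: P(5, 11) = 176. ✓
s = 7: P(7, 8) = 148 and P(7, 9) = 189; 176 is not s-gonal.
s = 8: P(8, 8) = 176. ✓
s = 10: P(10, 7) = 175 and P(10, 8) = 232; 176 is not s-gonal.
s = 11: P(11, 6) = 141 and P(11, 7) = 196; 176 is not s-gonal.
Hits: s ∈ {5, 8} → 2.

2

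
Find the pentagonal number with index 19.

532

The 19th pentagonal number is n(3n−1)/2 with n = 19.
19·(3·19 − 1)/2 = 19·56/2 = 19·28 = 532.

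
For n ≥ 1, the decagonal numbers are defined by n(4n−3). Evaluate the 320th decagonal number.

The 320th decagonal number is n(4n−3) with n = 320.
320·(4·320 − 3) = 320·1277 = 408640.

408640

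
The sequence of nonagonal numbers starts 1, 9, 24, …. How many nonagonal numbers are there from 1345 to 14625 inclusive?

The n-th nonagonal number is n(7n−5)/2.
Smallest index with value ≥ 1345: n = 20 (giving 1350).
Largest index with value ≤ 14625: n = 65 (giving 14625).
Indices 20 through 65: 46 terms.

46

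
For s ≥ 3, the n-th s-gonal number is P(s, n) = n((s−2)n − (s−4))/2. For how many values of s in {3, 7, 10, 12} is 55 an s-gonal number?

2

s = 3: P(3, 10) = 55. ✓
s = 7: P(7, 5) = 55. ✓
s = 10: P(10, 4) = 52 and P(10, 5) = 85; 55 is not s-gonal.
s = 12: P(12, 3) = 33 and P(12, 4) = 64; 55 is not s-gonal.
Hits: s ∈ {3, 7} → 2.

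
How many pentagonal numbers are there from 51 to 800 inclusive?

18

The n-th pentagonal number is n(3n−1)/2.
Smallest index with value ≥ 51: n = 6 (giving 51).
Largest index with value ≤ 800: n = 23 (giving 782).
Indices 6 through 23: 18 terms.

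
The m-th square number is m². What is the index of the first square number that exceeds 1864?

44

Solve n² > 1864 for integer n.
The largest n with value ≤ 1864 is 43 (since 1849 ≤ 1864 < 1936), so the first above is n = 44, value 1936.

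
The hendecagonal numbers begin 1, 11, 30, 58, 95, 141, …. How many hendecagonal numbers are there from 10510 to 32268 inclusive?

The n-th hendecagonal number is n(9n−7)/2.
Smallest index with value ≥ 10510: n = 49 (giving 10633).
Largest index with value ≤ 32268: n = 85 (giving 32215).
Indices 49 through 85: 37 terms.

37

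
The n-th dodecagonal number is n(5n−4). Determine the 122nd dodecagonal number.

The 122nd dodecagonal number is n(5n−4) with n = 122.
122·(5·122 − 4) = 122·606 = 73932.

73932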